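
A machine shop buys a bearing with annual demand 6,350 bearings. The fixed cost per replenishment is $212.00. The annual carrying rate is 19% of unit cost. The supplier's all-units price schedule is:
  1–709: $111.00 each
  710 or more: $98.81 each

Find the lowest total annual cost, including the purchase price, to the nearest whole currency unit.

TC* ≈ $636,004

Holding cost per unit per year at price C is H = 0.19·C.
Evaluate total cost at each tier's feasible EOQ or, if the EOQ is below the tier, at the tier's minimum quantity.
EOQ at $111.00 = 357.3 (feasible in tier 1): TC = 6,350×$111.00 + (6,350/357.3)×212 + (357.3/2)×0.19×$111.00 = $712,385.43.
EOQ at $98.81 = 378.7 < 710, so use break Q=710: TC = 6,350×$98.81 + (6,350/710.0)×212 + (710.0/2)×0.19×$98.81 = $636,004.29.
Lowest total cost among the candidates is at Q = 710.0.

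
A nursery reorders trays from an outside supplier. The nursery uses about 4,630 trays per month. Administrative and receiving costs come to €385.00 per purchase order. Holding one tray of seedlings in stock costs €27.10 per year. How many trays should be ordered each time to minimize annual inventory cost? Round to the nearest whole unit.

Q* ≈ 1,256 trays

Annual demand D = 4,630 × 12 = 55,560.
EOQ = √(2DS / H) = √(2 × 55,560 × 385 / 27.1).
= √(42,781,200 / 27.1) = √1,578,642.0664 ≈ 1256.440.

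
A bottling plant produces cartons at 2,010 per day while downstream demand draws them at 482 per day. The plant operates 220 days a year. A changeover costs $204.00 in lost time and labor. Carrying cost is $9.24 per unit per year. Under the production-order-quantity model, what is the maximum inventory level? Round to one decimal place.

I_max ≈ 1,886.7 cartons

Annual demand D = 482 × 220 = 106,040.
Production build-up factor (1 − d/p) = 1 − 482/2,010 = 0.7602.
Q* = √(2DS / (H(1 − d/p))) = √(2 × 106,040 × 204 / (9.24 × 0.7602)).
= √(43,264,320 / 7.0242) ≈ 2481.792.
Maximum inventory = Q*(1 − d/p) = 2481.792 × 0.7602 ≈ 1886.655.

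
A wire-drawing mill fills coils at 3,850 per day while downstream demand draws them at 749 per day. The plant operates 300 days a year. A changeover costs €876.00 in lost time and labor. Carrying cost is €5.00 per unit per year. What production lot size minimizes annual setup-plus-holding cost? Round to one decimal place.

Q* ≈ 9,887.0 coils

Annual demand D = 749 × 300 = 224,700.
Production build-up factor (1 − d/p) = 1 − 749/3,850 = 0.8055.
Q* = √(2DS / (H(1 − d/p))) = √(2 × 224,700 × 876 / (5 × 0.8055)).
= √(393,674,400 / 4.0273) ≈ 9886.967.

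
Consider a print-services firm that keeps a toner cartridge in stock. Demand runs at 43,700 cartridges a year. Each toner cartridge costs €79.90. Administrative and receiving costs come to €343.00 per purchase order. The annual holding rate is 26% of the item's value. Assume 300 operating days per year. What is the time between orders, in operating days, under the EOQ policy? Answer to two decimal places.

Holding cost H = 0.26 × €79.90 = €20.7740 per unit per year.
Q* = √(2DS/H) = √(2 × 43,700 × 343 / 20.774) ≈ 1201.28.
Cycle time = Q*/D × 300 = 1201.28 / 43,700 × 300 ≈ 8.247 days.

T ≈ 8.25 days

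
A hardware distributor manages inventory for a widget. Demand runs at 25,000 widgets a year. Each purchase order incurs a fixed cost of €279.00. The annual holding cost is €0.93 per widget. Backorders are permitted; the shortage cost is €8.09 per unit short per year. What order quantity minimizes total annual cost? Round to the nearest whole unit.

With planned backorders, Q* = √(2DS/H) · √((H+B)/B).
√(2DS/H) = √(2 × 25,000 × 279 / 0.93) = 3872.983.
√((H+B)/B) = √((0.93+8.09)/8.09) = 1.0559.
Q* ≈ 4089.542.

Q* ≈ 4,090 widgets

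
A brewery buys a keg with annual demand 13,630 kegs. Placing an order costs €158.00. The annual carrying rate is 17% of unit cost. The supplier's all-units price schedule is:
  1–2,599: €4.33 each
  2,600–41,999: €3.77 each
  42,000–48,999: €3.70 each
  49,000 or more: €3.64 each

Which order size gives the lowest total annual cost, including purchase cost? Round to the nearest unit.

Q* ≈ 2,600 kegs

Holding cost per unit per year at price C is H = 0.17·C.
Evaluate total cost at each tier's feasible EOQ or, if the EOQ is below the tier, at the tier's minimum quantity.
EOQ at €4.33 = 2418.9 (feasible in tier 1): TC = 13,630×€4.33 + (13,630/2418.9)×158 + (2418.9/2)×0.17×€4.33 = €60,798.47.
EOQ at €3.77 = 2592.4 < 2600, so use break Q=2600: TC = 13,630×€3.77 + (13,630/2600.0)×158 + (2600.0/2)×0.17×€3.77 = €53,046.55.
EOQ at €3.70 = 2616.8 < 42000, so use break Q=42000: TC = 13,630×€3.70 + (13,630/42000.0)×158 + (42000.0/2)×0.17×€3.70 = €63,691.27.
EOQ at €3.64 = 2638.3 < 49000, so use break Q=49000: TC = 13,630×€3.64 + (13,630/49000.0)×158 + (49000.0/2)×0.17×€3.64 = €64,817.75.
Lowest total cost is €53,046.55 at Q = 2600.0.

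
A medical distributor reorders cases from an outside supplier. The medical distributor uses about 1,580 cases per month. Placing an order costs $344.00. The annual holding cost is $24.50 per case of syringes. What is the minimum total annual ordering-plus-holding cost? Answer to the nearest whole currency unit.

Annual demand D = 1,580 × 12 = 18,960.
EOQ = √(2DS/H) = √(2 × 18,960 × 344 / 24.5) ≈ 729.68.
At the optimum the two cost components are equal, so total cost = 2·(Q*/2)H = Q*·H.
Minimum total = √(2DSH) = √(2 × 18,960 × 344 × 24.5) ≈ 17877.074.

TC* ≈ $17,877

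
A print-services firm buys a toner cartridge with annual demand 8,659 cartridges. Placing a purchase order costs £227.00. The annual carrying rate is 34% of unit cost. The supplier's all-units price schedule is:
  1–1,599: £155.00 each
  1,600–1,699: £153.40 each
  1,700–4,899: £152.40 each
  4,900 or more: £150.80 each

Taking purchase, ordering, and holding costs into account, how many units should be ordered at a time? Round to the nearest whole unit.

Holding cost per unit per year at price C is H = 0.34·C.
For each price level, check whether its EOQ is feasible; otherwise the best quantity at that price is the breakpoint.
EOQ at £155.00 = 273.1 (feasible in tier 1): TC = 8,659×£155.00 + (8,659/273.1)×227 + (273.1/2)×0.34×£155.00 = £1,356,538.52.
EOQ at £153.40 = 274.5 < 1600, so use break Q=1600: TC = 8,659×£153.40 + (8,659/1600.0)×227 + (1600.0/2)×0.34×£153.40 = £1,371,243.90.
EOQ at £152.40 = 275.4 < 1700, so use break Q=1700: TC = 8,659×£152.40 + (8,659/1700.0)×227 + (1700.0/2)×0.34×£152.40 = £1,364,831.43.
EOQ at £150.80 = 276.9 < 4900, so use break Q=4900: TC = 8,659×£150.80 + (8,659/4900.0)×227 + (4900.0/2)×0.34×£150.80 = £1,431,794.74.
Lowest total cost is £1,356,538.52 at Q = 273.1.

Q* ≈ 273 cartridges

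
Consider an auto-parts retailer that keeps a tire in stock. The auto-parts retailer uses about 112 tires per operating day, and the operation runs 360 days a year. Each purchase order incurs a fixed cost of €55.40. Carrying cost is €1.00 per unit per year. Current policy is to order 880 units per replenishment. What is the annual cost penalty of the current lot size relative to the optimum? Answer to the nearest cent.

Extra cost ≈ €864.69 per year

Annual demand D = 112 × 360 = 40,320.
EOQ = √(2DS/H) = √(2 × 40,320 × 55.4 / 1) ≈ 2113.64.
Cost at Q* = (D/Q*)S + (Q*/2)H = √(2DSH) ≈ €2,113.64.
Cost at Q = 880: (40,320/880)×55.4 + (880/2)×1 = €2,538.33 + €440.00 = €2,978.33.
Excess = €2,978.33 − €2,113.64 = €864.69.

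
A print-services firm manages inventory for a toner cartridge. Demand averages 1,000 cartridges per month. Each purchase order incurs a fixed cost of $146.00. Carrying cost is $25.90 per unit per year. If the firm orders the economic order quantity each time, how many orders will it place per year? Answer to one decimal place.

Annual demand D = 1,000 × 12 = 12,000.
Q* = √(2DS/H) = √(2 × 12,000 × 146 / 25.9) ≈ 367.82.
Orders per year = D / Q* = 12,000 / 367.82 ≈ 32.625.

N ≈ 32.6 orders per year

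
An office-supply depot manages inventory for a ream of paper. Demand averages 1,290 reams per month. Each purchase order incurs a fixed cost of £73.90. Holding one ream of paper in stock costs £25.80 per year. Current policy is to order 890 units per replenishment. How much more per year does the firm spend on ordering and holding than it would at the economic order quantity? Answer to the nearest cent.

Extra cost ≈ £5,083.33 per year

Annual demand D = 1,290 × 12 = 15,480.
EOQ = √(2DS/H) = √(2 × 15,480 × 73.9 / 25.8) ≈ 297.79.
Cost at Q* = (D/Q*)S + (Q*/2)H = √(2DSH) ≈ £7,683.03.
Cost at Q = 890: (15,480/890)×73.9 + (890/2)×25.8 = £1,285.36 + £11,481.00 = £12,766.36.
Excess = £12,766.36 − £7,683.03 = £5,083.33.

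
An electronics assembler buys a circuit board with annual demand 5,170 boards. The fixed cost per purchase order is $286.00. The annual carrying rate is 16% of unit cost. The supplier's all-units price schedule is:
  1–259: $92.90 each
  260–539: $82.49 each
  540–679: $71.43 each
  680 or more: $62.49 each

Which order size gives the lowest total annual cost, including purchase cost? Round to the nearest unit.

Q* ≈ 680 boards

Holding cost per unit per year at price C is H = 0.16·C.
Candidates are each tier's EOQ (if it falls in that tier) and each price-break quantity.
Tier 1 ($92.90): EOQ = 446.0 exceeds tier's upper bound 259, so this tier is dominated.
EOQ at $82.49 = 473.4 (feasible in tier 2): TC = 5,170×$82.49 + (5,170/473.4)×286 + (473.4/2)×0.16×$82.49 = $432,720.77.
EOQ at $71.43 = 508.7 < 540, so use break Q=540: TC = 5,170×$71.43 + (5,170/540.0)×286 + (540.0/2)×0.16×$71.43 = $375,117.06.
EOQ at $62.49 = 543.8 < 680, so use break Q=680: TC = 5,170×$62.49 + (5,170/680.0)×286 + (680.0/2)×0.16×$62.49 = $328,647.20.
Lowest total cost is $328,647.20 at Q = 680.0.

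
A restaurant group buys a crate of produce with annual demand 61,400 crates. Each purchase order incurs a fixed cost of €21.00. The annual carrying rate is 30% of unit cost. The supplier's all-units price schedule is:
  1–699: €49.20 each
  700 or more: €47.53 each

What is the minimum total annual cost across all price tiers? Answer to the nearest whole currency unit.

TC* ≈ €2,925,175

Holding cost per unit per year at price C is H = 0.30·C.
For each price level, check whether its EOQ is feasible; otherwise the best quantity at that price is the breakpoint.
EOQ at €49.20 = 418.0 (feasible in tier 1): TC = 61,400×€49.20 + (61,400/418.0)×21 + (418.0/2)×0.30×€49.20 = €3,027,049.53.
EOQ at €47.53 = 425.3 < 700, so use break Q=700: TC = 61,400×€47.53 + (61,400/700.0)×21 + (700.0/2)×0.30×€47.53 = €2,925,174.65.
Lowest total cost among the candidates is at Q = 700.0.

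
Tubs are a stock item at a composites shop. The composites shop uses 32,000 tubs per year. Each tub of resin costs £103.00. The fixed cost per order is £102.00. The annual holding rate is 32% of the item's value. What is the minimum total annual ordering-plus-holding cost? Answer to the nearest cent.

Holding cost H = 0.32 × £103.00 = £32.9600 per unit per year.
Q* = √(2DS/H) = √(2 × 32,000 × 102 / 32.96) ≈ 445.04.
At the optimum the two cost components are equal, so total cost = 2·(Q*/2)H = Q*·H.
Minimum total = √(2DSH) = √(2 × 32,000 × 102 × 32.96) ≈ 14668.431.

TC* ≈ £14,668.43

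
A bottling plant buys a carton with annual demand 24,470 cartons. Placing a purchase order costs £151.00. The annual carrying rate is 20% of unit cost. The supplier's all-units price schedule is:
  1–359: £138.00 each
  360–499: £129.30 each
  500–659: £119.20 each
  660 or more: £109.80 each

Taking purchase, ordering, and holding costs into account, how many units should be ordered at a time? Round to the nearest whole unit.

Q* ≈ 660 cartons

Holding cost per unit per year at price C is H = 0.20·C.
Candidates are each tier's EOQ (if it falls in that tier) and each price-break quantity.
Tier 1 (£138.00): EOQ = 517.4 exceeds tier's upper bound 359, so this tier is dominated.
Tier 2 (£129.30): EOQ = 534.6 exceeds tier's upper bound 499, so this tier is dominated.
EOQ at £119.20 = 556.8 (feasible in tier 3): TC = 24,470×£119.20 + (24,470/556.8)×151 + (556.8/2)×0.20×£119.20 = £2,930,097.14.
EOQ at £109.80 = 580.1 < 660, so use break Q=660: TC = 24,470×£109.80 + (24,470/660.0)×151 + (660.0/2)×0.20×£109.80 = £2,699,651.24.
Lowest total cost is £2,699,651.24 at Q = 660.0.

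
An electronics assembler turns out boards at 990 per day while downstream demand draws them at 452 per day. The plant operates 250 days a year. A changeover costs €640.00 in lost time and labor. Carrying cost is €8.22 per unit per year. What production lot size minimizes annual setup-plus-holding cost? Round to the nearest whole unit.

Q* ≈ 5,690 boards

Annual demand D = 452 × 250 = 113,000.
Production build-up factor (1 − d/p) = 1 − 452/990 = 0.5434.
Q* = √(2DS / (H(1 − d/p))) = √(2 × 113,000 × 640 / (8.22 × 0.5434)).
= √(144,640,000 / 4.467) ≈ 5690.295.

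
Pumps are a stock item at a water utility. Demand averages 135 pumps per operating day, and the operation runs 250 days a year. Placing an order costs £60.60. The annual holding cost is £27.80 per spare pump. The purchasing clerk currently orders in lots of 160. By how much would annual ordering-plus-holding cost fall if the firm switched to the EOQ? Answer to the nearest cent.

Extra cost ≈ £4,343.05 per year

Annual demand D = 135 × 250 = 33,750.
EOQ = √(2DS/H) = √(2 × 33,750 × 60.6 / 27.8) ≈ 383.59.
Cost at Q* = (D/Q*)S + (Q*/2)H = √(2DSH) ≈ £10,663.77.
Cost at Q = 160: (33,750/160)×60.6 + (160/2)×27.8 = £12,782.81 + £2,224.00 = £15,006.81.
Excess = £15,006.81 − £10,663.77 = £4,343.05.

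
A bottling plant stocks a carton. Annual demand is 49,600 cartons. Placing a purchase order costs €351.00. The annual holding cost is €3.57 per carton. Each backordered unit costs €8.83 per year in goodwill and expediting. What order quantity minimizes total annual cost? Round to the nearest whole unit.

Q* ≈ 3,701 cartons

With planned backorders, Q* = √(2DS/H) · √((H+B)/B).
√(2DS/H) = √(2 × 49,600 × 351 / 3.57) = 3123.024.
√((H+B)/B) = √((3.57+8.83)/8.83) = 1.1850.
Q* ≈ 3700.887.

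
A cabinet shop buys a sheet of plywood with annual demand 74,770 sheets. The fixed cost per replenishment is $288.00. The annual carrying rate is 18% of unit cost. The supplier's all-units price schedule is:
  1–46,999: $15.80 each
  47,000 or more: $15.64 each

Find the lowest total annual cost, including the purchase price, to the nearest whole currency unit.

Holding cost per unit per year at price C is H = 0.18·C.
Candidates are each tier's EOQ (if it falls in that tier) and each price-break quantity.
EOQ at $15.80 = 3891.4 (feasible in tier 1): TC = 74,770×$15.80 + (74,770/3891.4)×288 + (3891.4/2)×0.18×$15.80 = $1,192,433.25.
EOQ at $15.64 = 3911.3 < 47000, so use break Q=47000: TC = 74,770×$15.64 + (74,770/47000.0)×288 + (47000.0/2)×0.18×$15.64 = $1,236,018.17.
Lowest total cost among the candidates is at Q = 3891.4.

TC* ≈ $1,192,433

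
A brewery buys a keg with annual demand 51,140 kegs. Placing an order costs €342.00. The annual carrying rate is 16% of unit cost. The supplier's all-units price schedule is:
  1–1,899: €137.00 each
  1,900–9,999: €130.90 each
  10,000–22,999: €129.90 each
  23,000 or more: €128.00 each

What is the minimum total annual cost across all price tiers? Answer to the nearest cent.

TC* ≈ €6,723,328.00

Holding cost per unit per year at price C is H = 0.16·C.
Candidates are each tier's EOQ (if it falls in that tier) and each price-break quantity.
EOQ at €137.00 = 1263.2 (feasible in tier 1): TC = 51,140×€137.00 + (51,140/1263.2)×342 + (1263.2/2)×0.16×€137.00 = €7,033,870.37.
EOQ at €130.90 = 1292.3 < 1900, so use break Q=1900: TC = 51,140×€130.90 + (51,140/1900.0)×342 + (1900.0/2)×0.16×€130.90 = €6,723,328.00.
EOQ at €129.90 = 1297.3 < 10000, so use break Q=10000: TC = 51,140×€129.90 + (51,140/10000.0)×342 + (10000.0/2)×0.16×€129.90 = €6,748,754.99.
EOQ at €128.00 = 1306.9 < 23000, so use break Q=23000: TC = 51,140×€128.00 + (51,140/23000.0)×342 + (23000.0/2)×0.16×€128.00 = €6,782,200.43.
Lowest total cost among the candidates is at Q = 1900.0.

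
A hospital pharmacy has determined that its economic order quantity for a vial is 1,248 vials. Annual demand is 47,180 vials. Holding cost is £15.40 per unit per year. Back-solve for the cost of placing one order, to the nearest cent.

Invert the EOQ relation Q*² = 2DS/H.
From Q* = √(2DS/H): S = Q*²H / (2D) = 1,248² × 15.4 / (2 × 47,180) = 254.1920.

S ≈ £254.19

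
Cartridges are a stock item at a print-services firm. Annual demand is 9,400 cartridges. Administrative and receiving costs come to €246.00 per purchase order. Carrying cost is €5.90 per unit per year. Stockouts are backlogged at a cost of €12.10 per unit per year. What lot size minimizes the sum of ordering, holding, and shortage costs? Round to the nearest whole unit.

Q* ≈ 1,080 cartridges

With planned backorders, Q* = √(2DS/H) · √((H+B)/B).
√(2DS/H) = √(2 × 9,400 × 246 / 5.9) = 885.361.
√((H+B)/B) = √((5.9+12.1)/12.1) = 1.2197.
Q* ≈ 1079.852.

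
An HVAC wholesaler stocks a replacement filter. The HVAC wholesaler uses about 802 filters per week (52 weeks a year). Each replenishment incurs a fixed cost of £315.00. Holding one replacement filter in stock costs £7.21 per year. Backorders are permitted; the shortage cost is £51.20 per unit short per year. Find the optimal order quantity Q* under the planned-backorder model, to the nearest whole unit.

Annual demand D = 802 × 52 = 41,704.
With planned backorders, Q* = √(2DS/H) · √((H+B)/B).
√(2DS/H) = √(2 × 41,704 × 315 / 7.21) = 1908.937.
√((H+B)/B) = √((7.21+51.2)/51.2) = 1.0681.
Q* ≈ 2038.920.

Q* ≈ 2,039 filters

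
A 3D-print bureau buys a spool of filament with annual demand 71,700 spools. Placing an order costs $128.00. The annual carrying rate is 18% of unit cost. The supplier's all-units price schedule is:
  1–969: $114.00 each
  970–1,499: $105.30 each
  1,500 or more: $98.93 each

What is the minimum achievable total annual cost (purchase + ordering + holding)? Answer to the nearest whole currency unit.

TC* ≈ $7,112,755

Holding cost per unit per year at price C is H = 0.18·C.
Evaluate total cost at each tier's feasible EOQ or, if the EOQ is below the tier, at the tier's minimum quantity.
EOQ at $114.00 = 945.8 (feasible in tier 1): TC = 71,700×$114.00 + (71,700/945.8)×128 + (945.8/2)×0.18×$114.00 = $8,193,207.44.
EOQ at $105.30 = 984.1 (feasible in tier 2): TC = 71,700×$105.30 + (71,700/984.1)×128 + (984.1/2)×0.18×$105.30 = $7,568,662.20.
EOQ at $98.93 = 1015.3 < 1500, so use break Q=1500: TC = 71,700×$98.93 + (71,700/1500.0)×128 + (1500.0/2)×0.18×$98.93 = $7,112,754.95.
Lowest total cost among the candidates is at Q = 1500.0.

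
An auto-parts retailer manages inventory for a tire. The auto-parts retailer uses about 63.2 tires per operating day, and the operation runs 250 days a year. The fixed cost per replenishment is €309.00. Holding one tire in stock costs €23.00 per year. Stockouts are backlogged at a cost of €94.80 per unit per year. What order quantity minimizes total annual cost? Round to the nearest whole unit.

Annual demand D = 63.2 × 250 = 15,800.
With planned backorders, Q* = √(2DS/H) · √((H+B)/B).
√(2DS/H) = √(2 × 15,800 × 309 / 23) = 651.567.
√((H+B)/B) = √((23+94.8)/94.8) = 1.1147.
Q* ≈ 726.319.

Q* ≈ 726 tires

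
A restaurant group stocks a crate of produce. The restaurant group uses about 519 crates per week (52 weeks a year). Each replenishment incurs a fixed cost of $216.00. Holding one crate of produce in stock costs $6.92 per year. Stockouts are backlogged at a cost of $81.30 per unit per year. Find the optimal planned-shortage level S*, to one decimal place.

S* ≈ 106.1 crates

Annual demand D = 519 × 52 = 26,988.
With planned backorders, Q* = √(2DS/H) · √((H+B)/B).
√(2DS/H) = √(2 × 26,988 × 216 / 6.92) = 1297.998.
√((H+B)/B) = √((6.92+81.3)/81.3) = 1.0417.
Q* ≈ 1352.111.
S* = Q* · H/(H+B) = 1352.111 × 6.92/88.22 ≈ 106.060.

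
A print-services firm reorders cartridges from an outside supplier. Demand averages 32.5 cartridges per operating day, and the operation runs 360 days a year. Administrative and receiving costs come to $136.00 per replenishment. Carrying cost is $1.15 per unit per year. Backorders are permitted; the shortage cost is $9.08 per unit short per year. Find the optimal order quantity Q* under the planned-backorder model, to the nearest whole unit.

Annual demand D = 32.5 × 360 = 11,700.
With planned backorders, Q* = √(2DS/H) · √((H+B)/B).
√(2DS/H) = √(2 × 11,700 × 136 / 1.15) = 1663.522.
√((H+B)/B) = √((1.15+9.08)/9.08) = 1.0614.
Q* ≈ 1765.726.

Q* ≈ 1,766 cartridges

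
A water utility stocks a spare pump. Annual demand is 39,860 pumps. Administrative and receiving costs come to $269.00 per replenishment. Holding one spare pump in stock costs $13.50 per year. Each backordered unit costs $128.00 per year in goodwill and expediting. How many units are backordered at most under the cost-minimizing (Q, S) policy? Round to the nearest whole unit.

S* ≈ 126 pumps

With planned backorders, Q* = √(2DS/H) · √((H+B)/B).
√(2DS/H) = √(2 × 39,860 × 269 / 13.5) = 1260.355.
√((H+B)/B) = √((13.5+128)/128) = 1.0514.
Q* ≈ 1325.153.
S* = Q* · H/(H+B) = 1325.153 × 13.5/141.5 ≈ 126.428.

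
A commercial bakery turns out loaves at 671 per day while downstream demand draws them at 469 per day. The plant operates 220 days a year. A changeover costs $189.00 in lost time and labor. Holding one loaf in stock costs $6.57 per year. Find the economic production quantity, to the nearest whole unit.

Q* ≈ 4,441 loaves

Annual demand D = 469 × 220 = 103,180.
Production build-up factor (1 − d/p) = 1 − 469/671 = 0.3010.
Q* = √(2DS / (H(1 − d/p))) = √(2 × 103,180 × 189 / (6.57 × 0.3010)).
= √(39,002,040 / 1.9779) ≈ 4440.650.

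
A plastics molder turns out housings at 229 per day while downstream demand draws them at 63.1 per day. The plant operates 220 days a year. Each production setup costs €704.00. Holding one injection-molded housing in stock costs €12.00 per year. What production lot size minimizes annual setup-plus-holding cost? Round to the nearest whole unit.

Annual demand D = 63.1 × 220 = 13,882.
Production build-up factor (1 − d/p) = 1 − 63.1/229 = 0.7245.
Q* = √(2DS / (H(1 − d/p))) = √(2 × 13,882 × 704 / (12 × 0.7245)).
= √(19,545,856 / 8.6934) ≈ 1499.448.

Q* ≈ 1,499 housings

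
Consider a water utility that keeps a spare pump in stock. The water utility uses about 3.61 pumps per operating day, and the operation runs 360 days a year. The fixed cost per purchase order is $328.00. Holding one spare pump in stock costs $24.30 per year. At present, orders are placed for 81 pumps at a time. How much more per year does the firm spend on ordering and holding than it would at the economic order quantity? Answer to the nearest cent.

Annual demand D = 3.61 × 360 = 1,299.6.
EOQ = √(2DS/H) = √(2 × 1,299.6 × 328 / 24.3) ≈ 187.31.
Cost at Q* = (D/Q*)S + (Q*/2)H = √(2DSH) ≈ $4,551.56.
Cost at Q = 81: (1,299.6/81)×328 + (81/2)×24.3 = $5,262.58 + $984.15 = $6,246.73.
Excess = $6,246.73 − $4,551.56 = $1,695.17.

Extra cost ≈ $1,695.17 per year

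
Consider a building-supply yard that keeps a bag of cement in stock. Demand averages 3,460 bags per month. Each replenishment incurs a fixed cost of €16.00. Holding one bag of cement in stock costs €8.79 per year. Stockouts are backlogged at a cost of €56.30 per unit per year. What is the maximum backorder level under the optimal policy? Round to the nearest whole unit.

S* ≈ 56 bags

Annual demand D = 3,460 × 12 = 41,520.
With planned backorders, Q* = √(2DS/H) · √((H+B)/B).
√(2DS/H) = √(2 × 41,520 × 16 / 8.79) = 388.785.
√((H+B)/B) = √((8.79+56.3)/56.3) = 1.0752.
Q* ≈ 418.035.
S* = Q* · H/(H+B) = 418.035 × 8.79/65.09 ≈ 56.453.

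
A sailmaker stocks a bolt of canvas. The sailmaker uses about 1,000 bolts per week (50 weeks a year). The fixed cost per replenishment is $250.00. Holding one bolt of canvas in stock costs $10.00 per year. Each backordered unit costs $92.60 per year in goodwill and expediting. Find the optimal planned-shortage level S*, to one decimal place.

S* ≈ 162.2 bolts

Annual demand D = 1,000 × 50 = 50,000.
With planned backorders, Q* = √(2DS/H) · √((H+B)/B).
√(2DS/H) = √(2 × 50,000 × 250 / 10) = 1581.139.
√((H+B)/B) = √((10+92.6)/92.6) = 1.0526.
Q* ≈ 1664.325.
S* = Q* · H/(H+B) = 1664.325 × 10/102.6 ≈ 162.215.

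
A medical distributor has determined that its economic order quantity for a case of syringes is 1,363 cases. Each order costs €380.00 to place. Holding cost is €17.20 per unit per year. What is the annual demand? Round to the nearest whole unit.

The basic EOQ model gives Q* = √(2DS/H); rearrange for the unknown.
From Q* = √(2DS/H): D = Q*²H / (2S) = 1,363² × 17.2 / (2 × 380) = 42044.246.

D ≈ 42,044 cases per year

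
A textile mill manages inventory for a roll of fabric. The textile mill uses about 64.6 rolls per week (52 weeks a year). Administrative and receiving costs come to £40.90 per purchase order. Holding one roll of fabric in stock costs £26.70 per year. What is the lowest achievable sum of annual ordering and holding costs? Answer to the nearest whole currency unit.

Annual demand D = 64.6 × 52 = 3,359.2.
EOQ = √(2DS/H) = √(2 × 3,359.2 × 40.9 / 26.7) ≈ 101.45.
At the optimum the two cost components are equal, so total cost = 2·(Q*/2)H = Q*·H.
Minimum total = √(2DSH) = √(2 × 3,359.2 × 40.9 × 26.7) ≈ 2708.633.

TC* ≈ £2,709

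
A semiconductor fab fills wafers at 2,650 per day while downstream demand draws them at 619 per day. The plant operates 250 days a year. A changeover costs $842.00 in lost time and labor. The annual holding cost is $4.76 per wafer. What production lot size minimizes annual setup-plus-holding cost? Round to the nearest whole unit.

Annual demand D = 619 × 250 = 154,750.
Production build-up factor (1 − d/p) = 1 − 619/2,650 = 0.7664.
Q* = √(2DS / (H(1 − d/p))) = √(2 × 154,750 × 842 / (4.76 × 0.7664)).
= √(260,599,000 / 3.6481) ≈ 8451.832.

Q* ≈ 8,452 wafers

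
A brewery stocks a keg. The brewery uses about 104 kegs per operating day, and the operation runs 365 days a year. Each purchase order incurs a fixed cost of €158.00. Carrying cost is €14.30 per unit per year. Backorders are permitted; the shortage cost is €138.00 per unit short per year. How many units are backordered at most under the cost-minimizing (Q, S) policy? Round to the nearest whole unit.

Annual demand D = 104 × 365 = 37,960.
With planned backorders, Q* = √(2DS/H) · √((H+B)/B).
√(2DS/H) = √(2 × 37,960 × 158 / 14.3) = 915.880.
√((H+B)/B) = √((14.3+138)/138) = 1.0505.
Q* ≈ 962.164.
S* = Q* · H/(H+B) = 962.164 × 14.3/152.3 ≈ 90.341.

S* ≈ 90 kegs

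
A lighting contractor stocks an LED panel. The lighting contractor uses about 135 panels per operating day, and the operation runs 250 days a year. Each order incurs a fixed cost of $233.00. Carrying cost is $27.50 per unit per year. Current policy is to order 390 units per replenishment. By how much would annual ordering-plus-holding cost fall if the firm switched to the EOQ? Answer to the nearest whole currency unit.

Annual demand D = 135 × 250 = 33,750.
EOQ = √(2DS/H) = √(2 × 33,750 × 233 / 27.5) ≈ 756.25.
Cost at Q* = (D/Q*)S + (Q*/2)H = √(2DSH) ≈ $20,796.78.
Cost at Q = 390: (33,750/390)×233 + (390/2)×27.5 = $20,163.46 + $5,362.50 = $25,525.96.
Excess = $25,525.96 − $20,796.78 = $4,729.18.

Extra cost ≈ $4,729 per year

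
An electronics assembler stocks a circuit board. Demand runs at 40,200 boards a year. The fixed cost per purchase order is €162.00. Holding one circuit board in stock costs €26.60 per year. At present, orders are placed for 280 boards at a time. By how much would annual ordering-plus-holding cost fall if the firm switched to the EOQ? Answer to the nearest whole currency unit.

EOQ = √(2DS/H) = √(2 × 40,200 × 162 / 26.6) ≈ 699.75.
Cost at Q* = (D/Q*)S + (Q*/2)H = √(2DSH) ≈ €18,613.43.
Cost at Q = 280: (40,200/280)×162 + (280/2)×26.6 = €23,258.57 + €3,724.00 = €26,982.57.
Excess = €26,982.57 − €18,613.43 = €8,369.14.

Extra cost ≈ €8,369 per year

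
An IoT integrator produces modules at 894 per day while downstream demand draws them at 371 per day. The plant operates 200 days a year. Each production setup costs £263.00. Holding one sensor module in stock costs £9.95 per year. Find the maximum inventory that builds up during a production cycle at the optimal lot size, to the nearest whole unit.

Annual demand D = 371 × 200 = 74,200.
Production build-up factor (1 − d/p) = 1 − 371/894 = 0.5850.
Q* = √(2DS / (H(1 − d/p))) = √(2 × 74,200 × 263 / (9.95 × 0.5850)).
= √(39,029,200 / 5.8209) ≈ 2589.412.
Maximum inventory = Q*(1 − d/p) = 2589.412 × 0.5850 ≈ 1514.835.

I_max ≈ 1,515 modules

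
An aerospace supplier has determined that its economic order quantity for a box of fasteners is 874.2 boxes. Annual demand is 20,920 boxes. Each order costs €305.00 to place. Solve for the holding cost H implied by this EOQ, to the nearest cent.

H ≈ €16.70

Squaring Q* = √(2DS/H) gives Q*² = 2DS/H.
From Q* = √(2DS/H): H = 2DS / Q*² = 2 × 20,920 × 305 / 874.2² = 16.6982.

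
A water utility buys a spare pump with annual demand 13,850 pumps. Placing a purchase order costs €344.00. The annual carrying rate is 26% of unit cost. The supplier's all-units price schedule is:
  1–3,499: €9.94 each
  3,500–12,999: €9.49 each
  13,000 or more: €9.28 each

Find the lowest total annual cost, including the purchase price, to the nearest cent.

TC* ≈ €137,115.71

Holding cost per unit per year at price C is H = 0.26·C.
For each price level, check whether its EOQ is feasible; otherwise the best quantity at that price is the breakpoint.
EOQ at €9.94 = 1920.2 (feasible in tier 1): TC = 13,850×€9.94 + (13,850/1920.2)×344 + (1920.2/2)×0.26×€9.94 = €142,631.48.
EOQ at €9.49 = 1965.2 < 3500, so use break Q=3500: TC = 13,850×€9.49 + (13,850/3500.0)×344 + (3500.0/2)×0.26×€9.49 = €137,115.71.
EOQ at €9.28 = 1987.3 < 13000, so use break Q=13000: TC = 13,850×€9.28 + (13,850/13000.0)×344 + (13000.0/2)×0.26×€9.28 = €144,577.69.
Lowest total cost among the candidates is at Q = 3500.0.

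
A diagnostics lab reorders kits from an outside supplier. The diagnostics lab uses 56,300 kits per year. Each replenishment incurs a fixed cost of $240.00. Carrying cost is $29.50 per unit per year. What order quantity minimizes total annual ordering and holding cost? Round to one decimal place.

EOQ = √(2DS / H) = √(2 × 56,300 × 240 / 29.5).
= √(27,024,000 / 29.5) = √916,067.7966 ≈ 957.114.

Q* ≈ 957.1 kits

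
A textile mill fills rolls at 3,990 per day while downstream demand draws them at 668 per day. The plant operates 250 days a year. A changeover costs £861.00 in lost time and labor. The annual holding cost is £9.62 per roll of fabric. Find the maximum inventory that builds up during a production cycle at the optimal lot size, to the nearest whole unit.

I_max ≈ 4,989 rolls

Annual demand D = 668 × 250 = 167,000.
Production build-up factor (1 − d/p) = 1 − 668/3,990 = 0.8326.
Q* = √(2DS / (H(1 − d/p))) = √(2 × 167,000 × 861 / (9.62 × 0.8326)).
= √(287,574,000 / 8.0094) ≈ 5992.029.
Maximum inventory = Q*(1 − d/p) = 5992.029 × 0.8326 ≈ 4988.852.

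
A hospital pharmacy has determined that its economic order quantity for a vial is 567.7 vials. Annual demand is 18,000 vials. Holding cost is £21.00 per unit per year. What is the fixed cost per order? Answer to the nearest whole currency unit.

Invert the EOQ relation Q*² = 2DS/H.
From Q* = √(2DS/H): S = Q*²H / (2D) = 567.7² × 21 / (2 × 18,000) = 187.9986.

S ≈ £188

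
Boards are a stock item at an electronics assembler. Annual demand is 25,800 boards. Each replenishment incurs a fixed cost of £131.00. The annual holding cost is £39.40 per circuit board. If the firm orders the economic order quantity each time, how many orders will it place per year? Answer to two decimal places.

The optimal lot size = √(2DS/H) = √(2 × 25,800 × 131 / 39.4) ≈ 414.20.
Orders per year = D / Q* = 25,800 / 414.20 ≈ 62.288.

N ≈ 62.29 orders per year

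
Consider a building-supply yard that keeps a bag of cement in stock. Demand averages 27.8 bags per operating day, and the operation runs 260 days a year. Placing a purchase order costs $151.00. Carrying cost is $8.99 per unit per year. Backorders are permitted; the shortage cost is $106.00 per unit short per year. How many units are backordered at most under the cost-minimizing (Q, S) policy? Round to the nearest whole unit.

Annual demand D = 27.8 × 260 = 7,228.
With planned backorders, Q* = √(2DS/H) · √((H+B)/B).
√(2DS/H) = √(2 × 7,228 × 151 / 8.99) = 492.757.
√((H+B)/B) = √((8.99+106)/106) = 1.0415.
Q* ≈ 513.227.
S* = Q* · H/(H+B) = 513.227 × 8.99/114.99 ≈ 40.124.

S* ≈ 40 bags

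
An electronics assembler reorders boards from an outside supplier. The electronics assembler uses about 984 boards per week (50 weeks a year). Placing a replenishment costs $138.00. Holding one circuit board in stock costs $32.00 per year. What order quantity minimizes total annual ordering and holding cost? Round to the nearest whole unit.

Annual demand D = 984 × 50 = 49,200.
EOQ = √(2DS / H) = √(2 × 49,200 × 138 / 32).
= √(13,579,200 / 32) = √424,350 ≈ 651.422.

Q* ≈ 651 boards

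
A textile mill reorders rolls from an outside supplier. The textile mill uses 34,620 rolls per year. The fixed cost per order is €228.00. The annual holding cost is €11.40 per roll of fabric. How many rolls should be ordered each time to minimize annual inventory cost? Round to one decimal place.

Q* ≈ 1,176.8 rolls

EOQ = √(2DS / H) = √(2 × 34,620 × 228 / 11.4).
= √(15,786,720 / 11.4) = √1,384,800 ≈ 1176.775.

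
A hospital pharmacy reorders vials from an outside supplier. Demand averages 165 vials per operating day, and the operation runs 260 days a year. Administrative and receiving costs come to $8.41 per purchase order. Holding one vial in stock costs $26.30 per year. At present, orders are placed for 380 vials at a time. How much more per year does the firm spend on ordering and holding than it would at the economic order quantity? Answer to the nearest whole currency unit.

Annual demand D = 165 × 260 = 42,900.
EOQ = √(2DS/H) = √(2 × 42,900 × 8.41 / 26.3) ≈ 165.64.
Cost at Q* = (D/Q*)S + (Q*/2)H = √(2DSH) ≈ $4,356.32.
Cost at Q = 380: (42,900/380)×8.41 + (380/2)×26.3 = $949.44 + $4,997.00 = $5,946.44.
Excess = $5,946.44 − $4,356.32 = $1,590.13.

Extra cost ≈ $1,590 per year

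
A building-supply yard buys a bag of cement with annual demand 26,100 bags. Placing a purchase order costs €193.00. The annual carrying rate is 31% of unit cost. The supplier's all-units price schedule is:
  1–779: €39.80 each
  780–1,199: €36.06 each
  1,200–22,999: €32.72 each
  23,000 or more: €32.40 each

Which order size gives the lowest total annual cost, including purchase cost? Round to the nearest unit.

Q* ≈ 1,200 bags

Holding cost per unit per year at price C is H = 0.31·C.
Candidates are each tier's EOQ (if it falls in that tier) and each price-break quantity.
Tier 1 (€39.80): EOQ = 903.6 exceeds tier's upper bound 779, so this tier is dominated.
EOQ at €36.06 = 949.3 (feasible in tier 2): TC = 26,100×€36.06 + (26,100/949.3)×193 + (949.3/2)×0.31×€36.06 = €951,778.25.
EOQ at €32.72 = 996.6 < 1200, so use break Q=1200: TC = 26,100×€32.72 + (26,100/1200.0)×193 + (1200.0/2)×0.31×€32.72 = €864,275.67.
EOQ at €32.40 = 1001.5 < 23000, so use break Q=23000: TC = 26,100×€32.40 + (26,100/23000.0)×193 + (23000.0/2)×0.31×€32.40 = €961,365.01.
Lowest total cost is €864,275.67 at Q = 1200.0.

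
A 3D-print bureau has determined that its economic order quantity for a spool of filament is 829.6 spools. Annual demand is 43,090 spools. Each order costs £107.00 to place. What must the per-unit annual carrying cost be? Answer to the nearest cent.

Squaring Q* = √(2DS/H) gives Q*² = 2DS/H.
From Q* = √(2DS/H): H = 2DS / Q*² = 2 × 43,090 × 107 / 829.6² = 13.3984.

H ≈ £13.40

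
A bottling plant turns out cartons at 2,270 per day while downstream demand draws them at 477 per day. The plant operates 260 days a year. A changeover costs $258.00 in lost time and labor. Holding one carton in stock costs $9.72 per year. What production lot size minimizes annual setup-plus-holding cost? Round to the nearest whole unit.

Q* ≈ 2,887 cartons

Annual demand D = 477 × 260 = 124,020.
Production build-up factor (1 − d/p) = 1 − 477/2,270 = 0.7899.
Q* = √(2DS / (H(1 − d/p))) = √(2 × 124,020 × 258 / (9.72 × 0.7899)).
= √(63,994,320 / 7.6775) ≈ 2887.090.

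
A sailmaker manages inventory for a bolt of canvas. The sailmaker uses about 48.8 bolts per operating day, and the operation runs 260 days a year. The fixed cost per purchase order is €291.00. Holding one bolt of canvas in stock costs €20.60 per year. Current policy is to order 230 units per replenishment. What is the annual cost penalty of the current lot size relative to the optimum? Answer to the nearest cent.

Annual demand D = 48.8 × 260 = 12,688.
EOQ = √(2DS/H) = √(2 × 12,688 × 291 / 20.6) ≈ 598.72.
Cost at Q* = (D/Q*)S + (Q*/2)H = √(2DSH) ≈ €12,333.65.
Cost at Q = 230: (12,688/230)×291 + (230/2)×20.6 = €16,053.08 + €2,369.00 = €18,422.08.
Excess = €18,422.08 − €12,333.65 = €6,088.43.

Extra cost ≈ €6,088.43 per year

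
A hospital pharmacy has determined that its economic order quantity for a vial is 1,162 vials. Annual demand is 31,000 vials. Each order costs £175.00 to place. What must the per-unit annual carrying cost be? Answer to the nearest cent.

H ≈ £8.04

The basic EOQ model gives Q* = √(2DS/H); rearrange for the unknown.
From Q* = √(2DS/H): H = 2DS / Q*² = 2 × 31,000 × 175 / 1,162² = 8.0356.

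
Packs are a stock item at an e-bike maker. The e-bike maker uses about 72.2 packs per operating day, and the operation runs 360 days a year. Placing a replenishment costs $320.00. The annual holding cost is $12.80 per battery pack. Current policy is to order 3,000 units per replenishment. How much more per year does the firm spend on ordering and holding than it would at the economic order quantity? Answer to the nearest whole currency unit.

Annual demand D = 72.2 × 360 = 25,992.
EOQ = √(2DS/H) = √(2 × 25,992 × 320 / 12.8) ≈ 1140.00.
Cost at Q* = (D/Q*)S + (Q*/2)H = √(2DSH) ≈ $14,592.00.
Cost at Q = 3,000: (25,992/3,000)×320 + (3,000/2)×12.8 = $2,772.48 + $19,200.00 = $21,972.48.
Excess = $21,972.48 − $14,592.00 = $7,380.48.

Extra cost ≈ $7,380 per year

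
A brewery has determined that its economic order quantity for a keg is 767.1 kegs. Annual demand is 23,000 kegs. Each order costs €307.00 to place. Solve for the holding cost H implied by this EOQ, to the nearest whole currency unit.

H ≈ €24

Squaring Q* = √(2DS/H) gives Q*² = 2DS/H.
From Q* = √(2DS/H): H = 2DS / Q*² = 2 × 23,000 × 307 / 767.1² = 23.9990.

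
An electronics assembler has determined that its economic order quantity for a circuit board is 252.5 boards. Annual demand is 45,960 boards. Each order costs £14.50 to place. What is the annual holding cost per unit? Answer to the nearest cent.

The basic EOQ model gives Q* = √(2DS/H); rearrange for the unknown.
From Q* = √(2DS/H): H = 2DS / Q*² = 2 × 45,960 × 14.5 / 252.5² = 20.9052.

H ≈ £20.91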